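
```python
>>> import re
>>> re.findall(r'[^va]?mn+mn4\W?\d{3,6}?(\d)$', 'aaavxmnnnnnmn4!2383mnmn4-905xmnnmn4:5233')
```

Because there's exactly one group, `findall` drops the full match and keeps group 1 from the one hit.

['3']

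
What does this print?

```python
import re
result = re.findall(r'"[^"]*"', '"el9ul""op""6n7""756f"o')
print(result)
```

['"el9ul"', '"op"', '"6n7"', '"756f"']

Scanning left to right: at [0:7] → '"el9ul"'; at [7:11] → '"op"'; at [11:16] → '"6n7"'; at [16:22] → '"756f"'.
Since nothing is captured, `findall` lists the 4 matched substrings directly.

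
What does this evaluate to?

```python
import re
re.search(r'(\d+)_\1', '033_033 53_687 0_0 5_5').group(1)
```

The match spans [0:7] → '033_033'.
Captured: group 1 = '033'.

'033'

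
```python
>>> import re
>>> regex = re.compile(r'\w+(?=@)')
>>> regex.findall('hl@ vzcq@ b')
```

Lookahead/lookbehind check context without consuming it, so the matched span excludes the asserted characters.
Matches: at [0:2] → 'hl'; at [4:8] → 'vzcq'.
No capturing groups, so `findall` returns the 2 full match strings.

['hl', 'vzcq']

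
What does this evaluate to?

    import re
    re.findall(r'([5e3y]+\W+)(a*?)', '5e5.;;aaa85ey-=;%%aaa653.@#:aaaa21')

[('5e5.;;', ''), ('5ey-=;%%', ''), ('53.@#:', '')]

This matches one or more of one of [5e3y], then one or more of a non-word character (captured); then zero or more of a literal 'a' (lazy) (captured).
Walking the string: at [0:6] match '5e5.;;', groups = ('5e5.;;', ''); at [10:18] match '5ey-=;%%', groups = ('5ey-=;%%', ''); at [22:28] match '53.@#:', groups = ('53.@#:', '').
`findall` packs the 2 group values into a tuple for every match.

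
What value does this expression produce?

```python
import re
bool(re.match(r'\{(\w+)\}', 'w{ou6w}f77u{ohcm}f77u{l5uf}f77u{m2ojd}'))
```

`match` is anchored at position 0; if the pattern doesn't fit there, it returns None.
Here position 0 doesn't satisfy it, so the call returns None, and `bool(None)` is False.

False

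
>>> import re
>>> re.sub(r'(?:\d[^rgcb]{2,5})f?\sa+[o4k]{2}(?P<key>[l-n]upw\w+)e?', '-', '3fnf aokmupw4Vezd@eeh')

'-@eeh'

Each match is replaced by '-'.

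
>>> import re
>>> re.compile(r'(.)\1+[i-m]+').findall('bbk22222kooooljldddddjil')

A backreference is literal: `\1` must see the identical characters the first group matched.
Walking the string: at [0:3] match 'bbk', group 1 = 'b'; at [3:9] match '22222k', group 1 = '2'; at [9:16] match 'ooooljl', group 1 = 'o'; at [16:24] match 'dddddjil', group 1 = 'd'.
Because there's exactly one group, `findall` drops the full match and keeps group 1 from each hit.

['b', '2', 'o', 'd']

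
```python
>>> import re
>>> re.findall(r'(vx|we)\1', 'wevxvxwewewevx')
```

['vx', 'we']

The backreference `\1` re-matches whatever the first group consumed, character for character.
With a single group, `findall` returns only what that group captured — 2 items.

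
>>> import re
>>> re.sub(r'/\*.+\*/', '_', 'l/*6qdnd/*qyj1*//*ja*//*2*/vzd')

'l_vzd'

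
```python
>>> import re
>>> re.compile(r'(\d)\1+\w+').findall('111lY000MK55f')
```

The backreference `\1` re-matches whatever the first group consumed, character for character.
Walking the string: at [0:13] match '111lY000MK55f', group 1 = '1'.
One capturing group, so `findall` returns just the captured substring from the one match — 1 in all.

['1']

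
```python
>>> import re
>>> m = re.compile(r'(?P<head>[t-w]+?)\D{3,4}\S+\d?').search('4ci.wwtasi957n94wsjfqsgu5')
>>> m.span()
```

Pattern: one or more of a character in [t-w] (lazy) (captured as 'head'); then 3 to 4 of a non-digit, then one or more of a non-whitespace character; then optionally a digit.
Unlike `match`, `search` isn't anchored — it looks for the pattern anywhere in the string.
The match spans [4:25] → 'wwtasi957n94wsjfqsgu5'.
Captured: group 1 = 'w'.

(4, 25)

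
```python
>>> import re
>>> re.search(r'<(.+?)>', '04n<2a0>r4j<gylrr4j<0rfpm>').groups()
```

With the lazy modifier that quantifier settles for the fewest repetitions that let the rest of the pattern succeed (the atoms after it are unaffected and can still be greedy).
`re.search` scans for the first position where the pattern succeeds.
The match spans [3:8] → '<2a0>'.
Captured: group 1 = '2a0'.

('2a0',)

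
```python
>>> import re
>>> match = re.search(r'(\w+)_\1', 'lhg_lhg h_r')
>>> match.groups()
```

After group 1 captures some text, `\1` only succeeds where that same text appears again.
Unlike `match`, `search` isn't anchored — it looks for the pattern anywhere in the string.
The match spans [0:7] → 'lhg_lhg'.
Captured: group 1 = 'lhg'.

('lhg',)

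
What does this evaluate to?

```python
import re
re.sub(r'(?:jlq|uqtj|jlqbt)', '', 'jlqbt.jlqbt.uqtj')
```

'bt.bt.'

The regex engine tests alternatives in the order written; an earlier branch that matches wins even if a later one would match more.
Every occurrence is swapped for ''.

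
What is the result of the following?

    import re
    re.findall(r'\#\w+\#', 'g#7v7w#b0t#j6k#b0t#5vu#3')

['#7v7w#', '#j6k#', '#5vu#']

Walking the string: at [1:7] → '#7v7w#'; at [10:15] → '#j6k#'; at [18:23] → '#5vu#'.
Since nothing is captured, `findall` lists the 3 matched substrings directly.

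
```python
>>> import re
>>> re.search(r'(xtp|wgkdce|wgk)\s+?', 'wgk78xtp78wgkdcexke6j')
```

Here nothing in the string fits, so the call returns None.

None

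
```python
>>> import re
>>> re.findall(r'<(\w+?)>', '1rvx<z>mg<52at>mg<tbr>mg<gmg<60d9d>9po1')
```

With a single group, `findall` returns only what that group captured — 4 items.

['z', '52at', 'tbr', '60d9d']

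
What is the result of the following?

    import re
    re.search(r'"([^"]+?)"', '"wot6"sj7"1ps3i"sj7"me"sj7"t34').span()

(0, 6)

The match spans [0:6] → '"wot6"'.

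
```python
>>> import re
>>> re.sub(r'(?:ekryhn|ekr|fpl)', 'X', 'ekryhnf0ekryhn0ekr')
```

Alternation isn't longest-match — the leftmost alternative that fits at this position is chosen.
Matches: at [0:6] → 'ekryhn'; at [8:14] → 'ekryhn'; at [15:18] → 'ekr'.
Every occurrence is swapped for 'X'.

'Xf0X0X'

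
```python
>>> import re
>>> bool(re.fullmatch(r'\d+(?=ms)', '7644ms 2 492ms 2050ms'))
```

`fullmatch` succeeds only if the pattern covers the string from start to end.
Here the pattern can't cover the whole string, so the call returns None, and `bool(None)` is False.

False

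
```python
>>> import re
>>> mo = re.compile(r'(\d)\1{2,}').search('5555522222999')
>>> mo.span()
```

(0, 5)

After group 1 captures some text, `\1` only succeeds where that same text appears again.
`re.search` scans for the first position where the pattern succeeds.
The match spans [0:5] → '55555'.
Captured: group 1 = '5'.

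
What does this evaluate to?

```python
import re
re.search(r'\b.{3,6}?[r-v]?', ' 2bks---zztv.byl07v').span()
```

(1, 5)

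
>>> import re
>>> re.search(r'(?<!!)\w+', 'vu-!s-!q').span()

(0, 2)

Because the assertion is negative and zero-width, positions next to the forbidden text are skipped.
Unlike `match`, `search` isn't anchored — it looks for the pattern anywhere in the string.
The match spans [0:2] → 'vu'.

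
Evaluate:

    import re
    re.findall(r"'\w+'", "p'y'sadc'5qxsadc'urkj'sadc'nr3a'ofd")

["'y'", "'5qxsadc'", "'sadc'"]

Matches: at [1:4] → "'y'"; at [8:17] → "'5qxsadc'"; at [21:27] → "'sadc'".
`findall` yields the raw match text (3 of them) because the pattern has no groups.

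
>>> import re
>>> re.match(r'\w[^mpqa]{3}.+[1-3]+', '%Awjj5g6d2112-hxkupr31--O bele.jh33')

This matches a word character, then exactly 3 of any character except [mpqa]; then one or more of any character, then one or more of a character in [1-3].
`re.match` only tries the pattern at the start of the string.
Here position 0 doesn't satisfy it, so the call returns None.

None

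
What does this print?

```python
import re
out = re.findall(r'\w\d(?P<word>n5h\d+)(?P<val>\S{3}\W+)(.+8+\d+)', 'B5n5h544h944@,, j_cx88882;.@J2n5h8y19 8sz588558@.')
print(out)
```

Pattern: a word character, then a digit; then the literal 'n5h', then one or more of a digit (captured as 'word'); then exactly 3 of a non-whitespace character, then one or more of a non-word character (captured as 'val'); then one or more of any character, then one or more of the literal '8', then one or more of a digit (captured).
Matches: at [28:47] match 'J2n5h8y19 8sz588558', groups = ('n5h8', 'y19 ', '8sz588558').
`findall` packs the 3 group values into a tuple for every match.

[('n5h8', 'y19 ', '8sz588558')]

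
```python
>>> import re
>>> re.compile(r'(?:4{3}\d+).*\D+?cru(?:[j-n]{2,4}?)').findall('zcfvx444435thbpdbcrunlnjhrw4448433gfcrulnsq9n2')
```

['444435thbpdbcrunlnjhrw4448433gfcruln']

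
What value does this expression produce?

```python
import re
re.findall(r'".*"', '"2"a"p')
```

Matches: at [0:5] → '"2"a"'.
Since nothing is captured, `findall` lists the 1 matched substring directly.

['"2"a"']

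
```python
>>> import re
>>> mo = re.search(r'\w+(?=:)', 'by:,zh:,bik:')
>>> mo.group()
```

The positive lookaround only admits positions where the adjacent text matches; those characters stay outside the span.
Unlike `match`, `search` isn't anchored — it looks for the pattern anywhere in the string.
The match spans [0:2] → 'by'.

'by'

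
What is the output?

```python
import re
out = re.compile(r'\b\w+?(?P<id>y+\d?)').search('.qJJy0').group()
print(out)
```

qJJy0

The pattern matches a word boundary (`\b`, zero-width); then one or more of a word character (lazy); then one or more of a literal 'y', then optionally a digit (captured as 'id').
`re.search` scans for the first position where the pattern succeeds.
The match spans [1:6] → 'qJJy0'.
Captured: group 1 = 'y0'.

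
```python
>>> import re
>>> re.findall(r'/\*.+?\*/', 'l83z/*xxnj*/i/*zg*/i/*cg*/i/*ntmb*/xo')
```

A `+?`/`*?`/`{m,n}?` starts at its minimum and grows only as far as needed for what follows to match.
With no groups in the pattern, `findall` gives back each whole match — 4 here.

['/*xxnj*/', '/*zg*/', '/*cg*/', '/*ntmb*/']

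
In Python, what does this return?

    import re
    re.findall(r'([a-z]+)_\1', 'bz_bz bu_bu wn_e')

The backreference `\1` re-matches whatever the first group consumed, character for character.
With a single group, `findall` returns only what that group captured — 2 items.

['bz', 'bu']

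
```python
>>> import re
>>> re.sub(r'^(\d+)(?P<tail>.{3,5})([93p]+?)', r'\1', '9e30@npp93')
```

This matches anchored at the start of the string; then one or more of a digit (captured); then 3 to 5 of any character (captured as 'tail'); then one or more of one of [93p] (lazy) (captured).
Matches: at [0:7] → '9e30@np'.
The replacement refers to a captured group, so each match is rewritten using its own captured text.

'9p93'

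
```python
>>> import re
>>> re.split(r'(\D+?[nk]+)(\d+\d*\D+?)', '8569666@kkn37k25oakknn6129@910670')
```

['8569666', '@kkn', '37k', '25', 'oakknn', '6129@', '910670']

The pattern matches one or more of a non-digit (lazy), then one or more of one of [nk] (captured); then one or more of a digit, then zero or more of a digit, then one or more of a non-digit (lazy) (captured).
Matches to split on: at [7:14] → '@kkn37k'; at [16:27] → 'oakknn6129@'.
With a capturing group present, the delimiter's captured portion is kept in the result list.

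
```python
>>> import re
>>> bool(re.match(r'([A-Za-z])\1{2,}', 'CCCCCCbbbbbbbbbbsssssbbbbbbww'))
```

With `match`, the pattern is implicitly anchored at the beginning.
The match spans [0:6] → 'CCCCCC'.

True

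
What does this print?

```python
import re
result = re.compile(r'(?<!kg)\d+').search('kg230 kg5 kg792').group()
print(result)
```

The negative lookaround is zero-width — it rules out positions where the adjacent text would match, without consuming anything.
`re.search` scans for the first position where the pattern succeeds.
The match spans [3:5] → '30'.

30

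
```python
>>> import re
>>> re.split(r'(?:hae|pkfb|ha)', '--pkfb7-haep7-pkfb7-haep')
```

Alternation isn't longest-match — the leftmost alternative that fits at this position is chosen.
Matches to split on: at [2:6] → 'pkfb'; at [8:11] → 'hae'; at [14:18] → 'pkfb'; at [20:23] → 'hae'.
The string is cut at each match, leaving 5 pieces.

['--', '7-', 'p7-', '7-', 'p']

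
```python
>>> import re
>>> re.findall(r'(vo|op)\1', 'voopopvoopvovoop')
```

The backreference `\1` re-matches whatever the first group consumed, character for character.
Walking the string: at [2:6] match 'opop', group 1 = 'op'; at [10:14] match 'vovo', group 1 = 'vo'.
One capturing group, so `findall` returns just the captured substring from each match — 2 in all.

['op', 'vo']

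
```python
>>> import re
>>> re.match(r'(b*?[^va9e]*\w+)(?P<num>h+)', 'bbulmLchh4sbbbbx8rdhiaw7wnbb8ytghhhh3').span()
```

`match` is anchored at position 0; if the pattern doesn't fit there, it returns None.
The match spans [0:36] → 'bbulmLchh4sbbbbx8rdhiaw7wnbb8ytghhhh'.

(0, 36)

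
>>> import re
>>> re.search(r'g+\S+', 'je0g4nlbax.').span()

(3, 11)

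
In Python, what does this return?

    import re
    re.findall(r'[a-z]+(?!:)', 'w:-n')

['n']

`(?!…)`/`(?<!…)` only lets a position through if the neighbouring text does NOT match; no characters are consumed.
Matches: at [3:4] → 'n'.
`findall` yields the raw match text (1 of them) because the pattern has no groups.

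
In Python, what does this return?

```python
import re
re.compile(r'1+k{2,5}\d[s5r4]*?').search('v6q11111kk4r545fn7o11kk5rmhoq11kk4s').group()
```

This matches one or more of a literal '1', then 2 to 5 of a literal 'k'; then a digit, then zero or more of one of [s5r4] (lazy).
Lazy quantifiers expand one character at a time until the remainder of the pattern can match.
Unlike `match`, `search` isn't anchored — it looks for the pattern anywhere in the string.
The match spans [3:11] → '11111kk4'.

'11111kk4'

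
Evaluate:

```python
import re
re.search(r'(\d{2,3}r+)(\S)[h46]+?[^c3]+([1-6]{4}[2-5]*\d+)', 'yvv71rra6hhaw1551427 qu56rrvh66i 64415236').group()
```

The pattern matches 2 to 3 of a digit, then one or more of the literal 'r' (captured); then a non-whitespace character (captured); then one or more of one of [h46] (lazy); then one or more of any character except [c3]; then exactly 4 of a character in [1-6], then zero or more of a character in [2-5], then one or more of a digit (captured).
`re.search` scans for the first position where the pattern succeeds.
The match spans [3:41] → '71rra6hhaw1551427 qu56rrvh66i 64415236'.
Captured: group 1 = '71rr', group 2 = 'a', group 3 = '15236'.

'71rra6hhaw1551427 qu56rrvh66i 64415236'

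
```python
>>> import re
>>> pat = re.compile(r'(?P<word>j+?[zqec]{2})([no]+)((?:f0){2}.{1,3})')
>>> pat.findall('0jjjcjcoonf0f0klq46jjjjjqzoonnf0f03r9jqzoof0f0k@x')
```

[('jjjjjqz', 'oonn', 'f0f03r9'), ('jqz', 'oo', 'f0f0k@x')]

Pattern: one or more of the literal 'j' (lazy), then exactly 2 of one of [zqec] (captured as 'word'); then one or more of one of [no] (captured); then the literal 'f0' repeated 2 times, then 1 to 3 of any character (captured).
Scanning left to right: at [19:37] match 'jjjjjqzoonnf0f03r9', groups = ('jjjjjqz', 'oonn', 'f0f03r9'); at [37:49] match 'jqzoof0f0k@x', groups = ('jqz', 'oo', 'f0f0k@x').
Multiple groups make `findall` return tuples — one 3-tuple for each match.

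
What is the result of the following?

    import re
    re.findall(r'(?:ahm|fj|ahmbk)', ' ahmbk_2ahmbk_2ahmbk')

The regex engine tests alternatives in the order written; an earlier branch that matches wins even if a later one would match more.
No capturing groups, so `findall` returns the 3 full match strings.

['ahm', 'ahm', 'ahm']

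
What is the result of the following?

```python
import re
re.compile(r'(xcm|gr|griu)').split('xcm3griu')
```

['', 'xcm', '3', 'gr', 'iu']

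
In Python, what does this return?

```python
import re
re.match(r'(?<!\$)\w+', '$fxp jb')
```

None

With `match`, the pattern is implicitly anchored at the beginning.
Here the pattern fails at index 0, so the call returns None.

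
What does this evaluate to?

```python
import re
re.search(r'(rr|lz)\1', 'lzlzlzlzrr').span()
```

(0, 4)

`\1` has to match the exact text group 1 already captured.
The match spans [0:4] → 'lzlz'.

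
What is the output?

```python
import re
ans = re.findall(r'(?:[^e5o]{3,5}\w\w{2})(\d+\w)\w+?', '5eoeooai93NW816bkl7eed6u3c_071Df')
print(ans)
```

Because the quantifier is non-greedy, it stops expanding at the earliest point where the rest of the pattern can succeed.
With a single group, `findall` returns only what that group captured — 2 items.

['6b', '1D']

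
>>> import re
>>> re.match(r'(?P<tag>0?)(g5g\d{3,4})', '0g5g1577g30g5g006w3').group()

'0g5g1577'

Pattern: optionally a literal '0' (captured as 'tag'); then the literal 'g', then the literal '5g', then 3 to 4 of a digit (captured).
With `match`, the pattern is implicitly anchored at the beginning.
The match spans [0:8] → '0g5g1577'.
Captured: group 1 = '0', group 2 = 'g5g1577'.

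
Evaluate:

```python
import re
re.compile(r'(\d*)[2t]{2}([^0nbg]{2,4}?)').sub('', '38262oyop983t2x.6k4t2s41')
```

'38262oyop6k1'

The pattern matches zero or more of a digit (captured); then exactly 2 of one of [2t]; then 2 to 4 of any character except [0nbg] (lazy) (captured).
Lazy quantifiers expand one character at a time until the remainder of the pattern can match.
Matches: at [9:16] → '983t2x.'; at [18:23] → '4t2s4'.
Every occurrence is swapped for ''.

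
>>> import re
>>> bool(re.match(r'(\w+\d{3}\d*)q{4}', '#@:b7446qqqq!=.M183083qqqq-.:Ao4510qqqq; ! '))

False

Pattern: one or more of a word character, then exactly 3 of a digit, then zero or more of a digit (captured); then exactly 4 of a literal 'q'.
`re.match` only tries the pattern at the start of the string.
Here the pattern fails at index 0, so the call returns None, and `bool(None)` is False.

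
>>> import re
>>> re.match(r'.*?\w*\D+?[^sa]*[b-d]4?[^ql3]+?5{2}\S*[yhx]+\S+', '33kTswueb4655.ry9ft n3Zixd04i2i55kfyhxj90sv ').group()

Pattern: zero or more of any character (lazy), then zero or more of a word character, then one or more of a non-digit (lazy); then zero or more of any character except [sa], then a character in [b-d]; then optionally the literal '4', then one or more of any character except [ql3] (lazy), then exactly 2 of the literal '5'; then zero or more of a non-whitespace character, then one or more of one of [yhx], then one or more of a non-whitespace character.
`match` is anchored at position 0; if the pattern doesn't fit there, it returns None.
The match spans [0:43] → '33kTswueb4655.ry9ft n3Zixd04i2i55kfyhxj90sv'.

'33kTswueb4655.ry9ft n3Zixd04i2i55kfyhxj90sv'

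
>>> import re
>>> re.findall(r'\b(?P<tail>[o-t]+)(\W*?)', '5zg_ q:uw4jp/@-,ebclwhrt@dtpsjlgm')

[('q', '')]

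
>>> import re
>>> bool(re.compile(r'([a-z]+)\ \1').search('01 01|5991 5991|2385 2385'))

False

After group 1 captures some text, `\1` only succeeds where that same text appears again.
Here the pattern never matches, so the call returns None, and `bool(None)` is False.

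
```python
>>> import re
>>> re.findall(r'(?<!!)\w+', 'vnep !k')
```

['vnep']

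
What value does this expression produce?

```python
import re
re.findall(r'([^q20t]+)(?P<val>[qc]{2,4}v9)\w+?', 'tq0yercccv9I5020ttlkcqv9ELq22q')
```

This matches one or more of any character except [q20t] (captured); then 2 to 4 of one of [qc], then the literal 'v9' (captured as 'val'); then one or more of a word character (lazy).
Walking the string: at [3:12] match 'yercccv9I', groups = ('yerc', 'ccv9'); at [18:25] match 'lkcqv9E', groups = ('lk', 'cqv9').
With 2 capturing groups, `findall` returns a 2-tuple per match.

[('yerc', 'ccv9'), ('lk', 'cqv9')]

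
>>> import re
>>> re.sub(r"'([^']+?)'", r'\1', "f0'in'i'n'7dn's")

"f0inin7dn's"

Matches: at [2:6] → "'in'"; at [7:10] → "'n'".
`\1` in the replacement pulls in group 1's text for each match.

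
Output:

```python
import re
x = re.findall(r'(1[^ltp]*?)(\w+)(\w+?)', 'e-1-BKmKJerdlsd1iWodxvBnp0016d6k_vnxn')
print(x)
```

[('1-', 'BKmKJerdlsd1iWodxvBnp0016d6k_vnx', 'n')]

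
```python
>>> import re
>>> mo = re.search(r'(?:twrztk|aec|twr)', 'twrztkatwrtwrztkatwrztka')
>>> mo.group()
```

'twrztk'

Alternation tries branches left to right and keeps the first one that lets the overall match succeed at that position.
`re.search` scans for the first position where the pattern succeeds.
The match spans [0:6] → 'twrztk'.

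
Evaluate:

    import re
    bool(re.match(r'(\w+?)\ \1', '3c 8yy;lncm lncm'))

`\1` has to match the exact text group 1 already captured.
`re.match` only tries the pattern at the start of the string.
Here the pattern fails at index 0, so the call returns None, and `bool(None)` is False.

False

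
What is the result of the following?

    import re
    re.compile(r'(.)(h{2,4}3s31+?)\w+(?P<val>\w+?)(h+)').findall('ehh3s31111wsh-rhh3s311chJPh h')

[('e', 'hh3s31', 's', 'h'), ('r', 'hh3s31', 'P', 'h')]

Pattern: any character (captured); then 2 to 4 of the literal 'h', then the literal '3s3', then one or more of a literal '1' (lazy) (captured); then one or more of a word character; then one or more of a word character (lazy) (captured as 'val'); then one or more of a literal 'h' (captured).
A non-greedy quantifier consumes as few characters as it can — just enough that the remainder of the pattern still matches from where it stops; whatever follows it matches normally.
Matches: at [0:13] match 'ehh3s31111wsh', groups = ('e', 'hh3s31', 's', 'h'); at [14:27] match 'rhh3s311chJPh', groups = ('r', 'hh3s31', 'P', 'h').
`findall` packs the 4 group values into a tuple for every match.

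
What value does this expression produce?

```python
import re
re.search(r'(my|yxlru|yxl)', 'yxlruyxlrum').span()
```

(0, 5)

Branches in `(...|...)` are attempted left-to-right; the first branch that allows the whole pattern to succeed is taken.
The match spans [0:5] → 'yxlru'.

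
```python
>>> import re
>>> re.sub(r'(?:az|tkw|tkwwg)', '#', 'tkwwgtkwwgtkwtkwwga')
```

'#wg#wg##wga'

Alternation tries branches left to right and keeps the first one that lets the overall match succeed at that position.
Matches: at [0:3] → 'tkw'; at [5:8] → 'tkw'; at [10:13] → 'tkw'; at [13:16] → 'tkw'.
`sub` substitutes '#' at each match site.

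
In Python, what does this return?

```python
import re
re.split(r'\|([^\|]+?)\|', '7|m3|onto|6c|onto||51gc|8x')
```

['7', 'm3', 'onto', '6c', 'onto|', '51gc', '8x']

Matches to split on: at [1:5] → '|m3|'; at [9:13] → '|6c|'; at [18:24] → '|51gc|'.
`re.split` interleaves the captured-group text with the surrounding fragments.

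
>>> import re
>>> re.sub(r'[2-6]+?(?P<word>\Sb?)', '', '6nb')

''

This matches one or more of a character in [2-6] (lazy); then a non-whitespace character, then optionally the literal 'b' (captured as 'word').
Matches: at [0:3] → '6nb'.
`sub` substitutes '' at each match site.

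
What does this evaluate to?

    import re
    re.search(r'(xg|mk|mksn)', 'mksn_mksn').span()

Branches in `(...|...)` are attempted left-to-right; the first branch that allows the whole pattern to succeed is taken.
`re.search` tries every starting position until one works.
The match spans [0:2] → 'mk'.
Captured: group 1 = 'mk'.

(0, 2)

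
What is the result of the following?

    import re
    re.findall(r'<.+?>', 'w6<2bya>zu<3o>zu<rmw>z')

Lazy quantifiers expand one character at a time until the remainder of the pattern can match.
With no groups in the pattern, `findall` gives back each whole match — 3 here.

['<2bya>', '<3o>', '<rmw>']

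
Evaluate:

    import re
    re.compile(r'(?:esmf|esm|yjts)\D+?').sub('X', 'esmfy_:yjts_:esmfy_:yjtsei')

The regex engine tests alternatives in the order written; an earlier branch that matches wins even if a later one would match more.
Matches: at [0:5] → 'esmfy'; at [7:12] → 'yjts_'; at [13:18] → 'esmfy'; at [20:25] → 'yjtse'.
Every occurrence is swapped for 'X'.

'X_:X:X_:Xi'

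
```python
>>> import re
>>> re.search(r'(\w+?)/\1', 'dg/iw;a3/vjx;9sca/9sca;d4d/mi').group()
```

`\1` has to match the exact text group 1 already captured.
`re.search` tries every starting position until one works.
The match spans [13:22] → '9sca/9sca'.
Captured: group 1 = '9sca'.

'9sca/9sca'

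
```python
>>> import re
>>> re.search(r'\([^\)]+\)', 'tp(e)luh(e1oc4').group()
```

'(e)'

Unlike `match`, `search` isn't anchored — it looks for the pattern anywhere in the string.
The match spans [2:5] → '(e)'.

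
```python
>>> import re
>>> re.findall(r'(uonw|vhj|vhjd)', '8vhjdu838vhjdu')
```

Alternation isn't longest-match — the leftmost alternative that fits at this position is chosen.
Scanning left to right: at [1:4] match 'vhj', group 1 = 'vhj'; at [9:12] match 'vhj', group 1 = 'vhj'.
Because there's exactly one group, `findall` drops the full match and keeps group 1 from each hit.

['vhj', 'vhj']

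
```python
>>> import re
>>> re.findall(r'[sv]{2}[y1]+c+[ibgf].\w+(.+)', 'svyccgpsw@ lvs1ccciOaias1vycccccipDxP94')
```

Pattern: exactly 2 of one of [sv], then one or more of one of [y1], then one or more of the literal 'c'; then one of [ibgf], then any character; then one or more of a word character; then one or more of any character (captured).
Scanning left to right: at [0:39] match 'svyccgpsw@ lvs1ccciOaias1vycccccipDxP94', group 1 = '@ lvs1ccciOaias1vycccccipDxP94'.
Because there's exactly one group, `findall` drops the full match and keeps group 1 from the one hit.

['@ lvs1ccciOaias1vycccccipDxP94']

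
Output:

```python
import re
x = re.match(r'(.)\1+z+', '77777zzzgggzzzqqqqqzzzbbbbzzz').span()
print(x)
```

`re.match` won't scan ahead — the pattern has to work from the very first character.
The match spans [0:8] → '77777zzz'.

(0, 8)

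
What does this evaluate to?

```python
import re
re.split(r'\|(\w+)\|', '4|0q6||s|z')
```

Matches to split on: at [1:6] → '|0q6|'; at [6:9] → '|s|'.
`re.split` interleaves the captured-group text with the surrounding fragments.

['4', '0q6', '', 's', 'z']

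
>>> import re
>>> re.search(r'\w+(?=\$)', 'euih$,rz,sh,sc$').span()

(0, 4)

The positive lookaround only admits positions where the adjacent text matches; those characters stay outside the span.
`search` walks the string left to right and returns the first match it finds.
The match spans [0:4] → 'euih'.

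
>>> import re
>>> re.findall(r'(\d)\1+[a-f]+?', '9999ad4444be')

['9', '4']

A backreference is literal: `\1` must see the identical characters the first group matched.
One capturing group, so `findall` returns just the captured substring from each match — 2 in all.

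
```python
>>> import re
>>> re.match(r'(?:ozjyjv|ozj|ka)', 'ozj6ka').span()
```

`match` is anchored at position 0; if the pattern doesn't fit there, it returns None.
The match spans [0:3] → 'ozj'.

(0, 3)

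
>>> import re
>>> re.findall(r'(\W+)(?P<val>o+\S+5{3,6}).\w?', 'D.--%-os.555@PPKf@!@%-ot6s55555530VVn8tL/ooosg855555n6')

This matches one or more of a non-word character (captured); then one or more of the literal 'o', then one or more of a non-whitespace character, then 3 to 6 of the literal '5' (captured as 'val'); then any character, then optionally a word character.
Scanning left to right: at [1:54] match '.--%-os.555@PPKf@!@%-ot6s55555530VVn8tL/ooosg855555n6', groups = ('.--%-', 'os.555@PPKf@!@%-ot6s55555530VVn8tL/ooosg855555').
`findall` packs the 2 group values into a tuple for every match.

[('.--%-', 'os.555@PPKf@!@%-ot6s55555530VVn8tL/ooosg855555')]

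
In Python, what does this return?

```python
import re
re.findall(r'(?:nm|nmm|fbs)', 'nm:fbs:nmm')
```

Alternation isn't longest-match — the leftmost alternative that fits at this position is chosen.
Walking the string: at [0:2] → 'nm'; at [3:6] → 'fbs'; at [7:9] → 'nm'.
Since nothing is captured, `findall` lists the 3 matched substrings directly.

['nm', 'fbs', 'nm']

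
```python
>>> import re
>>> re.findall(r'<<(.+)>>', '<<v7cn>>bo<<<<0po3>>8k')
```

One capturing group, so `findall` returns just the captured substring from the one match — 1 in all.

['v7cn>>bo<<<<0po3']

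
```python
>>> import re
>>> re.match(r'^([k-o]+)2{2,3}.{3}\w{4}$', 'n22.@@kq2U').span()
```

(0, 10)

Pattern: anchored at the start of the string; then one or more of a character in [k-o] (captured); then 2 to 3 of a literal '2', then exactly 3 of any character, then exactly 4 of a word character; then anchored at the end.
`match` is anchored at position 0; if the pattern doesn't fit there, it returns None.
The match spans [0:10] → 'n22.@@kq2U'.
Captured: group 1 = 'n'.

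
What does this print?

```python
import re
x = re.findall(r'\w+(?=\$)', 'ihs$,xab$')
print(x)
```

['ihs', 'xab']

Because the assertion is zero-width, the text it checks is not consumed and won't appear in the result.
Since nothing is captured, `findall` lists the 2 matched substrings directly.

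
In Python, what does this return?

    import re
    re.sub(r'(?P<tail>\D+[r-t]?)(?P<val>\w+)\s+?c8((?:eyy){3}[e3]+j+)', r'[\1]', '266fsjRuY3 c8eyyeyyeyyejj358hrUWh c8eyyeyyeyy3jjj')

'266[fsjRuY]358[hrUW]'

The pattern matches one or more of a non-digit, then optionally a character in [r-t] (captured as 'tail'); then one or more of a word character (captured as 'val'); then one or more of whitespace (lazy), then the literal 'c8'; then the literal 'eyy' repeated 3 times, then one or more of one of [e3], then one or more of the literal 'j' (captured).
Each match is replaced using the text its own group 1 captured.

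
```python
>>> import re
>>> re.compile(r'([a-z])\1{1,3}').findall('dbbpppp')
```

['b', 'p']

After group 1 captures some text, `\1` only succeeds where that same text appears again.
`findall` collects group 1 from each match (2 total).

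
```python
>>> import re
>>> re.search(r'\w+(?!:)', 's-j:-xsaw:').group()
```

's'

A negative assertion filters positions out without eating any characters.
`re.search` scans for the first position where the pattern succeeds.
The match spans [0:1] → 's'.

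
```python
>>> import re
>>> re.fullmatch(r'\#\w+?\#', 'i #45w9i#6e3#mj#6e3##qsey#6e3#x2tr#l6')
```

None

`fullmatch` succeeds only if the pattern covers the string from start to end.
Here the string isn't matched end-to-end, so the call returns None.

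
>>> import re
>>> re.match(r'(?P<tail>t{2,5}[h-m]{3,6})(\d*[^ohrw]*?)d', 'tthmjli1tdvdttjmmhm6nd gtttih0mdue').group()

Pattern: 2 to 5 of a literal 't', then 3 to 6 of a character in [h-m] (captured as 'tail'); then zero or more of a digit, then zero or more of any character except [ohrw] (lazy) (captured); then a literal 'd'.
Lazy quantifiers expand one character at a time until the remainder of the pattern can match.
With `match`, the pattern is implicitly anchored at the beginning.
The match spans [0:10] → 'tthmjli1td'.
Captured: group 1 = 'tthmjli', group 2 = '1t'.

'tthmjli1td'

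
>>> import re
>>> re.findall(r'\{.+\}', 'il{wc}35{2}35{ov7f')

Walking the string: at [2:11] → '{wc}35{2}'.
`findall` yields the raw match text (1 of them) because the pattern has no groups.

['{wc}35{2}']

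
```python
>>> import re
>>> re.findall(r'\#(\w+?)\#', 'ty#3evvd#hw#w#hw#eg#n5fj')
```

['3evvd', 'w', 'eg']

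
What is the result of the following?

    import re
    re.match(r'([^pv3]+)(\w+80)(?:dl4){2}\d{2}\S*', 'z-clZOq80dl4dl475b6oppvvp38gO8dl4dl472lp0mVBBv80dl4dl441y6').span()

(0, 58)

This matches one or more of any character except [pv3] (captured); then one or more of a word character, then the literal '80' (captured); then the literal 'dl4' repeated 2 times, then exactly 2 of a digit, then zero or more of a non-whitespace character.
With `match`, the pattern is implicitly anchored at the beginning.
The match spans [0:58] → 'z-clZOq80dl4dl475b6oppvvp38gO8dl4dl472lp0mVBBv80dl4dl441y6'.
Captured: group 1 = 'z-clZOq80dl4dl475b6o', group 2 = 'ppvvp38gO8dl4dl472lp0mVBBv80'.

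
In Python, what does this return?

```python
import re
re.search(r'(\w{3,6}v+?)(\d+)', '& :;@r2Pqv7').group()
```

'r2Pqv7'

Pattern: 3 to 6 of a word character, then one or more of the literal 'v' (lazy) (captured); then one or more of a digit (captured).
`re.search` tries every starting position until one works.
The match spans [5:11] → 'r2Pqv7'.
Captured: group 1 = 'r2Pqv', group 2 = '7'.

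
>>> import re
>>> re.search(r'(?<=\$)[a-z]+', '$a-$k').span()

(1, 2)

Lookahead/lookbehind check context without consuming it, so the matched span excludes the asserted characters.
The match spans [1:2] → 'a'.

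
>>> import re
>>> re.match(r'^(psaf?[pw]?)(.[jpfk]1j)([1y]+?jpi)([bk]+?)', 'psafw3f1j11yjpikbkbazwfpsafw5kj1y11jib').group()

'psafw3f1j11yjpik'

`re.match` won't scan ahead — the pattern has to work from the very first character.
The match spans [0:16] → 'psafw3f1j11yjpik'.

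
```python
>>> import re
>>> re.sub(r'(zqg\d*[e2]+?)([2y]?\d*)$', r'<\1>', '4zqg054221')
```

The pattern matches the literal 'zqg', then zero or more of a digit, then one or more of one of [e2] (lazy) (captured); then optionally one of [2y], then zero or more of a digit (captured); then anchored at the end.
Matches: at [1:10] → 'zqg054221'.
`\1` in the replacement pulls in group 1's text for each match.

'4<zqg05422>'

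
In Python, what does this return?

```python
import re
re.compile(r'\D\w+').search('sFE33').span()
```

Pattern: a non-digit; then one or more of a word character.
`re.search` scans for the first position where the pattern succeeds.
The match spans [0:5] → 'sFE33'.

(0, 5)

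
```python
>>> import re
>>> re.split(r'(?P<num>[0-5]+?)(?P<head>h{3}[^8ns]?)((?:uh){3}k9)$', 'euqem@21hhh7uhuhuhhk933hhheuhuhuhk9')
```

['euqem@21hhh7uhuhuhhk9', '33', 'hhhe', 'uhuhuhk9', '']

Pattern: one or more of a character in [0-5] (lazy) (captured as 'num'); then exactly 3 of the literal 'h', then optionally any character except [8ns] (captured as 'head'); then the literal 'uh' repeated 3 times, then the literal 'k9' (captured); then anchored at the end.
Matches to split on: at [21:35] → '33hhheuhuhuhk9'.
`re.split` interleaves the captured-group text with the surrounding fragments.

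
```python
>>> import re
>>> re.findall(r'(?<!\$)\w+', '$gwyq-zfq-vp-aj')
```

The negative lookaround is zero-width — it rules out positions where the adjacent text would match, without consuming anything.
Scanning left to right: at [2:5] → 'wyq'; at [6:9] → 'zfq'; at [10:12] → 'vp'; at [13:15] → 'aj'.
Since nothing is captured, `findall` lists the 4 matched substrings directly.

['wyq', 'zfq', 'vp', 'aj']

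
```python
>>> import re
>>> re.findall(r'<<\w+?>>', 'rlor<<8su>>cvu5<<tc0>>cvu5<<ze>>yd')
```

['<<8su>>', '<<tc0>>', '<<ze>>']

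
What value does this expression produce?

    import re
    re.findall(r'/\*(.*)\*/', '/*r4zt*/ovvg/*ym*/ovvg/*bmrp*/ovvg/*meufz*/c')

Matches: at [0:43] match '/*r4zt*/ovvg/*ym*/ovvg/*bmrp*/ovvg/*meufz*/', group 1 = 'r4zt*/ovvg/*ym*/ovvg/*bmrp*/ovvg/*meufz'.
One capturing group, so `findall` returns just the captured substring from the one match — 1 in all.

['r4zt*/ovvg/*ym*/ovvg/*bmrp*/ovvg/*meufz']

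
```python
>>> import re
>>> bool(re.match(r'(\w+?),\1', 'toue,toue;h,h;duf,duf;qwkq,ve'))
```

`re.match` won't scan ahead — the pattern has to work from the very first character.
The match spans [0:9] → 'toue,toue'.

True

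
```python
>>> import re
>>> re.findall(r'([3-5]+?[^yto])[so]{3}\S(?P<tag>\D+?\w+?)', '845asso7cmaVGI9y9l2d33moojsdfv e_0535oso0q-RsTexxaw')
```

This matches one or more of a character in [3-5] (lazy), then any character except [yto] (captured); then exactly 3 of one of [so], then a non-whitespace character; then one or more of a non-digit (lazy), then one or more of a word character (lazy) (captured as 'tag').
A non-greedy quantifier consumes as few characters as it can — just enough that the remainder of the pattern still matches from where it stops; whatever follows it matches normally.
Walking the string: at [1:10] match '45asso7cm', groups = ('45a', 'cm'); at [34:44] match '535oso0q-R', groups = ('535', 'q-R').
`findall` packs the 2 group values into a tuple for every match.

[('45a', 'cm'), ('535', 'q-R')]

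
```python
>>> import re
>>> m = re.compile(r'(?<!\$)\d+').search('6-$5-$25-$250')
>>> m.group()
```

'6'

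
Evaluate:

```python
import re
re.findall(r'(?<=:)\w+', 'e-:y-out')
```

Because the assertion is zero-width, the text it checks is not consumed and won't appear in the result.
Scanning left to right: at [3:4] → 'y'.
With no groups in the pattern, `findall` gives back each whole match — 1 here.

['y']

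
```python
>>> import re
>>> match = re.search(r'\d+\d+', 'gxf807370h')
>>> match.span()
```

(3, 9)

Pattern: one or more of a digit; then one or more of a digit.
`re.search` scans for the first position where the pattern succeeds.
The match spans [3:9] → '807370'.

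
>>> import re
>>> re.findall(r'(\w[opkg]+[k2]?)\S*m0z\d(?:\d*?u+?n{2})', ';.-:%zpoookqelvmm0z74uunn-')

Because there's exactly one group, `findall` drops the full match and keeps group 1 from the one hit.

['zpoook']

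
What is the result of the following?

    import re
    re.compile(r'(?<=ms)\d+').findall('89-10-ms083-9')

Lookahead/lookbehind check context without consuming it, so the matched span excludes the asserted characters.
Matches: at [8:11] → '083'.
No capturing groups, so `findall` returns the 1 full match string.

['083']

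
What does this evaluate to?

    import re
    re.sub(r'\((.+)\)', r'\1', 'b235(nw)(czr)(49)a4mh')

'b235nw)(czr)(49a4mh'

Matches: at [4:17] → '(nw)(czr)(49)'.
Each match is replaced using the text its own group 1 captured.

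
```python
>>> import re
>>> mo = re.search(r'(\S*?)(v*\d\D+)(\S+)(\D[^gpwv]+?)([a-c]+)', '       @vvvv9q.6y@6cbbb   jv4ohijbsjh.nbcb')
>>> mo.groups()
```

('@', 'vvvv9q.', '6y@6c', 'bb', 'b')

Pattern: zero or more of a non-whitespace character (lazy) (captured); then zero or more of the literal 'v', then a digit, then one or more of a non-digit (captured); then one or more of a non-whitespace character (captured); then a non-digit, then one or more of any character except [gpwv] (lazy) (captured); then one or more of a character in [a-c] (captured).
A `+?`/`*?`/`{m,n}?` starts at its minimum and grows only as far as needed for what follows to match.
`search` walks the string left to right and returns the first match it finds.
The match spans [7:23] → '@vvvv9q.6y@6cbbb'.
Captured: group 1 = '@', group 2 = 'vvvv9q.', group 3 = '6y@6c', group 4 = 'bb', group 5 = 'b'.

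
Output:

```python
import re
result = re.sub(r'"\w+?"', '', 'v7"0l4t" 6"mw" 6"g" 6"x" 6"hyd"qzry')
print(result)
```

Every occurrence is swapped for ''.

v7 6 6 6 6qzry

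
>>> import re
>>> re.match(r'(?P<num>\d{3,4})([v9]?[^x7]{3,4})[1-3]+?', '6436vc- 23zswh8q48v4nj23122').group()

'6436vc- 23'

With `match`, the pattern is implicitly anchored at the beginning.
The match spans [0:10] → '6436vc- 23'.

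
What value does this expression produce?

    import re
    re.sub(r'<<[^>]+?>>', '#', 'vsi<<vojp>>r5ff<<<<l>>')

'vsi#r5ff#'

Matches: at [3:11] → '<<vojp>>'; at [15:22] → '<<<<l>>'.
Every occurrence is swapped for '#'.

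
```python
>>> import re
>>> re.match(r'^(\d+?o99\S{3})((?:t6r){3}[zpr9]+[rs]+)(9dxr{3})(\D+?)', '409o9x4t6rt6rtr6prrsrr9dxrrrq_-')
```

`match` is anchored at position 0; if the pattern doesn't fit there, it returns None.
Here position 0 doesn't satisfy it, so the call returns None.

None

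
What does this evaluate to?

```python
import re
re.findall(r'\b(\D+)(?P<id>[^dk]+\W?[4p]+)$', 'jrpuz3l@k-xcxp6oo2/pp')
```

This matches a word boundary (`\b`, zero-width); then one or more of a non-digit (captured); then one or more of any character except [dk], then optionally a non-word character, then one or more of one of [4p] (captured as 'id'); then anchored at the end.
Matches: at [7:21] match '@k-xcxp6oo2/pp', groups = ('@k-xcxp', '6oo2/pp').
`findall` packs the 2 group values into a tuple for every match.

[('@k-xcxp', '6oo2/pp')]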